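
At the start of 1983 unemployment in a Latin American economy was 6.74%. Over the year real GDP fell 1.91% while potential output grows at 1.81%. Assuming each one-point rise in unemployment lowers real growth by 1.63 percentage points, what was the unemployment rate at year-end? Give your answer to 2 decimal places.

9.02%

Growth-rate Okun's law: g_Y = g_Y* - β × Δu, so Δu = (g_Y* - g_Y)/β.
Δu = (1.81 + 1.91)/1.63 = 3.72/1.63 = 2.28 percentage points.
Year-end unemployment = 6.74 + 2.28 = 9.02%.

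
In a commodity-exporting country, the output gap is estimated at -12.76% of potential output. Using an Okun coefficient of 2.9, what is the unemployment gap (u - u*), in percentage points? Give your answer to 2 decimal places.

Okun's law: output gap = -β × (u - u*), so u - u* = -(output gap)/β.
u - u* = -(-12.76)/2.9 = 4.4 percentage points.

4.40 percentage points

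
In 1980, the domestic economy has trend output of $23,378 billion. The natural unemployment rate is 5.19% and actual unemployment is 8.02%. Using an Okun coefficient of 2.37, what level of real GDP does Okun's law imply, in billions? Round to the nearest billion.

Unemployment gap = 8.02 - 5.19 = 2.83 points, so the output gap is -2.37 × 2.83 = -6.7071%.
Actual GDP = 23378 × (1 - 6.7071/100) = 23378 × 0.932929 ≈ 21810 billion.

$21,810 billion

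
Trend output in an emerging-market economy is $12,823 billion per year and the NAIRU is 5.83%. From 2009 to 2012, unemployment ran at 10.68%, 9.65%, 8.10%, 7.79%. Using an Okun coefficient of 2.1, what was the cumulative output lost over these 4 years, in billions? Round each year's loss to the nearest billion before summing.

$3,474 billion

Year 2009: gap = -2.1 × (10.68 - 5.83) = -10.185%, loss ≈ 12823 × 10.185/100 ≈ 1306.
Year 2010: gap = -2.1 × (9.65 - 5.83) = -8.022%, loss ≈ 12823 × 8.022/100 ≈ 1029.
Year 2011: gap = -2.1 × (8.1 - 5.83) = -4.767%, loss ≈ 12823 × 4.767/100 ≈ 611.
Year 2012: gap = -2.1 × (7.79 - 5.83) = -4.116%, loss ≈ 12823 × 4.116/100 ≈ 528.
Total lost output = 1306 + 1029 + 611 + 528 = 3474 billion.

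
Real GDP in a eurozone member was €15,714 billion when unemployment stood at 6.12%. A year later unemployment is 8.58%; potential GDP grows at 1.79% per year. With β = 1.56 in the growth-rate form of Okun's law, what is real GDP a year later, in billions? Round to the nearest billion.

€15,392 billion

Δu = 8.58 - 6.12 = 2.46 points.
Okun's law (growth form): g_Y = g_Y* - β × Δu = 1.79 - 1.56 × (2.46) = 1.79 - 3.8376 = -2.0476%.
Real GDP in the next year = 15714 × (1 - 2.0476/100) = 15714 × 0.979524 ≈ 15392 billion.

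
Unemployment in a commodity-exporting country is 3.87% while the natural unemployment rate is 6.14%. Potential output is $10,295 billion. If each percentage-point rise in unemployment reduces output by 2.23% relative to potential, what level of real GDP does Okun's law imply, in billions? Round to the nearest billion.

Unemployment gap = 3.87 - 6.14 = -2.27 points, so the output gap is -2.23 × (-2.27) = 5.0621%.
Actual GDP = 10295 × (1 + 5.0621/100) = 10295 × 1.050621 ≈ 10816 billion.

$10,816 billion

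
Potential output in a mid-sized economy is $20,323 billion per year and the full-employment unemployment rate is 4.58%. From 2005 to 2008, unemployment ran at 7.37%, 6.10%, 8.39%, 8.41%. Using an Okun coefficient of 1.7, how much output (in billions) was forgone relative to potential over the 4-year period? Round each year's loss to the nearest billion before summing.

$4,128 billion

Year 2005: gap = -1.7 × (7.37 - 4.58) = -4.743%, loss ≈ 20323 × 4.743/100 ≈ 964.
Year 2006: gap = -1.7 × (6.1 - 4.58) = -2.584%, loss ≈ 20323 × 2.584/100 ≈ 525.
Year 2007: gap = -1.7 × (8.39 - 4.58) = -6.477%, loss ≈ 20323 × 6.477/100 ≈ 1316.
Year 2008: gap = -1.7 × (8.41 - 4.58) = -6.511%, loss ≈ 20323 × 6.511/100 ≈ 1323.
Total lost output = 964 + 525 + 1316 + 1323 = 4128 billion.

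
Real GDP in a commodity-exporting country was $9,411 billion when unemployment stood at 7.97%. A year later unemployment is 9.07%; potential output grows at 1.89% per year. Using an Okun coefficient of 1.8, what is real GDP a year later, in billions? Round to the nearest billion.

$9,403 billion

Δu = 9.07 - 7.97 = 1.1 points.
Okun's law (growth form): g_Y = g_Y* - β × Δu = 1.89 - 1.8 × (1.10) = 1.89 - 1.98 = -0.09%.
Real GDP in the next year = 9411 × (1 - 0.09/100) = 9411 × 0.9991 ≈ 9403 billion.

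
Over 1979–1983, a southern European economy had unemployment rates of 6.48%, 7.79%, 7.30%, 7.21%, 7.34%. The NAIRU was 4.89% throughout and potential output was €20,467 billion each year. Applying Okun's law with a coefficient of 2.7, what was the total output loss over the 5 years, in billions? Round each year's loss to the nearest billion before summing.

Year 1979: gap = -2.7 × (6.48 - 4.89) = -4.293%, loss ≈ 20467 × 4.293/100 ≈ 879.
Year 1980: gap = -2.7 × (7.79 - 4.89) = -7.83%, loss ≈ 20467 × 7.83/100 ≈ 1603.
Year 1981: gap = -2.7 × (7.3 - 4.89) = -6.507%, loss ≈ 20467 × 6.507/100 ≈ 1332.
Year 1982: gap = -2.7 × (7.21 - 4.89) = -6.264%, loss ≈ 20467 × 6.264/100 ≈ 1282.
Year 1983: gap = -2.7 × (7.34 - 4.89) = -6.615%, loss ≈ 20467 × 6.615/100 ≈ 1354.
Total lost output = 879 + 1603 + 1332 + 1282 + 1354 = 6450 billion.

€6,450 billion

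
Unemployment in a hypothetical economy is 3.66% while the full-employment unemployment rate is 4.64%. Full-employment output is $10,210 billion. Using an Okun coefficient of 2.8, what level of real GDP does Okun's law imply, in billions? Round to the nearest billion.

Unemployment gap = 3.66 - 4.64 = -0.98 points, so the output gap is -2.8 × (-0.98) = 2.744%.
Actual GDP = 10210 × (1 + 2.744/100) = 10210 × 1.02744 ≈ 10490 billion.

$10,490 billion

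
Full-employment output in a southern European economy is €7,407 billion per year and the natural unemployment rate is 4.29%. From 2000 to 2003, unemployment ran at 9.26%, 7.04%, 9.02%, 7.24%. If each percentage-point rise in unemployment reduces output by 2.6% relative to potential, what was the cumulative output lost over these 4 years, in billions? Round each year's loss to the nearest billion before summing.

Year 2000: gap = -2.6 × (9.26 - 4.29) = -12.922%, loss ≈ 7407 × 12.922/100 ≈ 957.
Year 2001: gap = -2.6 × (7.04 - 4.29) = -7.15%, loss ≈ 7407 × 7.15/100 ≈ 530.
Year 2002: gap = -2.6 × (9.02 - 4.29) = -12.298%, loss ≈ 7407 × 12.298/100 ≈ 911.
Year 2003: gap = -2.6 × (7.24 - 4.29) = -7.67%, loss ≈ 7407 × 7.67/100 ≈ 568.
Total lost output = 957 + 530 + 911 + 568 = 2966 billion.

€2,966 billion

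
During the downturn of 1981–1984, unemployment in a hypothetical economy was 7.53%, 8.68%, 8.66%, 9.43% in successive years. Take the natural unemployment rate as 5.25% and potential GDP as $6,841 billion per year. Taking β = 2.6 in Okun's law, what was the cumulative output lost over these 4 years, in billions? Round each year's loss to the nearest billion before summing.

Year 1981: gap = -2.6 × (7.53 - 5.25) = -5.928%, loss ≈ 6841 × 5.928/100 ≈ 406.
Year 1982: gap = -2.6 × (8.68 - 5.25) = -8.918%, loss ≈ 6841 × 8.918/100 ≈ 610.
Year 1983: gap = -2.6 × (8.66 - 5.25) = -8.866%, loss ≈ 6841 × 8.866/100 ≈ 607.
Year 1984: gap = -2.6 × (9.43 - 5.25) = -10.868%, loss ≈ 6841 × 10.868/100 ≈ 743.
Total lost output = 406 + 610 + 607 + 743 = 2366 billion.

$2,366 billion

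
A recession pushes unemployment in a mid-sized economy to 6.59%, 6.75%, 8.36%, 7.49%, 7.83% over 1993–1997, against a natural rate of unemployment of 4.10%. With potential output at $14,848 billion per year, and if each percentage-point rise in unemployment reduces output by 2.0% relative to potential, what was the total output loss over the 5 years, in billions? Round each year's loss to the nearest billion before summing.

Year 1993: gap = -2.0 × (6.59 - 4.1) = -4.98%, loss ≈ 14848 × 4.98/100 ≈ 739.
Year 1994: gap = -2.0 × (6.75 - 4.1) = -5.3%, loss ≈ 14848 × 5.3/100 ≈ 787.
Year 1995: gap = -2.0 × (8.36 - 4.1) = -8.52%, loss ≈ 14848 × 8.52/100 ≈ 1265.
Year 1996: gap = -2.0 × (7.49 - 4.1) = -6.78%, loss ≈ 14848 × 6.78/100 ≈ 1007.
Year 1997: gap = -2.0 × (7.83 - 4.1) = -7.46%, loss ≈ 14848 × 7.46/100 ≈ 1108.
Total lost output = 739 + 787 + 1265 + 1007 + 1108 = 4906 billion.

$4,906 billion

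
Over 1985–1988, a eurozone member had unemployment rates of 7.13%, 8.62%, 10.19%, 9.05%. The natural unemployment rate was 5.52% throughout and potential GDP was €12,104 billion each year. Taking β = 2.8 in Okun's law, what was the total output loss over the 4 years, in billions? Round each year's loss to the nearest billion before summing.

€4,376 billion

Year 1985: gap = -2.8 × (7.13 - 5.52) = -4.508%, loss ≈ 12104 × 4.508/100 ≈ 546.
Year 1986: gap = -2.8 × (8.62 - 5.52) = -8.68%, loss ≈ 12104 × 8.68/100 ≈ 1051.
Year 1987: gap = -2.8 × (10.19 - 5.52) = -13.076%, loss ≈ 12104 × 13.076/100 ≈ 1583.
Year 1988: gap = -2.8 × (9.05 - 5.52) = -9.884%, loss ≈ 12104 × 9.884/100 ≈ 1196.
Total lost output = 546 + 1051 + 1583 + 1196 = 4376 billion.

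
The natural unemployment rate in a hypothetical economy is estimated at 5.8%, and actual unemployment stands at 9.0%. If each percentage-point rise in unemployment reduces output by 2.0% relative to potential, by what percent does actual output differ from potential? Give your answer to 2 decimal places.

-6.40%

The unemployment gap is 9 - 5.8 = 3.2 percentage points.
Okun's law gives an output gap of -2 × 3.2 = -6.4%, i.e. 6.40% below potential.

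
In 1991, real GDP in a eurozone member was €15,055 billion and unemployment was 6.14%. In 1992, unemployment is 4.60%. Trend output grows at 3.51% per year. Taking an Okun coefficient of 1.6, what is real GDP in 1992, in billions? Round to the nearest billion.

€15,954 billion

Δu = 4.6 - 6.14 = -1.54 points.
Okun's law (growth form): g_Y = g_Y* - β × Δu = 3.51 - 1.6 × (-1.54) = 3.51 + 2.464 = 5.974%.
Real GDP in the next year = 15055 × (1 + 5.974/100) = 15055 × 1.05974 ≈ 15954 billion.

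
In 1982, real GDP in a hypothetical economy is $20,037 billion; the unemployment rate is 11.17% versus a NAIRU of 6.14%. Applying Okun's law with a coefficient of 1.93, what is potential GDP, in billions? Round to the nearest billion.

Unemployment gap = 11.17 - 6.14 = 5.03 points, so output gap = -1.93 × 5.03 = -9.7079%.
Since Y = Y* × (1 + gap/100), Y* = 20037/0.902921 ≈ 22191 billion.

$22,191 billion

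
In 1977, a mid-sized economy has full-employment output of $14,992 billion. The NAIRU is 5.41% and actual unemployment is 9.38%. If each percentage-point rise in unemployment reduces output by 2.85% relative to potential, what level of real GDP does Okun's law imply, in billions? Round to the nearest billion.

Unemployment gap = 9.38 - 5.41 = 3.97 points, so the output gap is -2.85 × 3.97 = -11.3145%.
Actual GDP = 14992 × (1 - 11.3145/100) = 14992 × 0.886855 ≈ 13296 billion.

$13,296 billion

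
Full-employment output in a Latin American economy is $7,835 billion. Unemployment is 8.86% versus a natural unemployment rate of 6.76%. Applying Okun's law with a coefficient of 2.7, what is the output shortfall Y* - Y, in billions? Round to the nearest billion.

Output gap = -2.7 × (8.86 - 6.76) = -2.7 × 2.1 = -5.67%.
Actual GDP ≈ 7835 × 0.9433 ≈ 7391 billion, so the shortfall is 7835 - 7391 = 444 billion.

$444 billion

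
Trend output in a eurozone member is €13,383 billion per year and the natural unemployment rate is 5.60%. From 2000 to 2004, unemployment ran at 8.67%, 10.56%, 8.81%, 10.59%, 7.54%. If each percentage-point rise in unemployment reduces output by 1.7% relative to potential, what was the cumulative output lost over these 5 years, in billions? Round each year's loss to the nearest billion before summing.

Year 2000: gap = -1.7 × (8.67 - 5.6) = -5.219%, loss ≈ 13383 × 5.219/100 ≈ 698.
Year 2001: gap = -1.7 × (10.56 - 5.6) = -8.432%, loss ≈ 13383 × 8.432/100 ≈ 1128.
Year 2002: gap = -1.7 × (8.81 - 5.6) = -5.457%, loss ≈ 13383 × 5.457/100 ≈ 730.
Year 2003: gap = -1.7 × (10.59 - 5.6) = -8.483%, loss ≈ 13383 × 8.483/100 ≈ 1135.
Year 2004: gap = -1.7 × (7.54 - 5.6) = -3.298%, loss ≈ 13383 × 3.298/100 ≈ 441.
Total lost output = 698 + 1128 + 730 + 1135 + 441 = 4132 billion.

€4,132 billion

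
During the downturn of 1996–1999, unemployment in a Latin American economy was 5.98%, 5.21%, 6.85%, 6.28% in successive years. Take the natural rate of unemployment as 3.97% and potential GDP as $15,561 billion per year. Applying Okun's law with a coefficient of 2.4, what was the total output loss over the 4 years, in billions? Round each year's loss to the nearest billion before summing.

Year 1996: gap = -2.4 × (5.98 - 3.97) = -4.824%, loss ≈ 15561 × 4.824/100 ≈ 751.
Year 1997: gap = -2.4 × (5.21 - 3.97) = -2.976%, loss ≈ 15561 × 2.976/100 ≈ 463.
Year 1998: gap = -2.4 × (6.85 - 3.97) = -6.912%, loss ≈ 15561 × 6.912/100 ≈ 1076.
Year 1999: gap = -2.4 × (6.28 - 3.97) = -5.544%, loss ≈ 15561 × 5.544/100 ≈ 863.
Total lost output = 751 + 463 + 1076 + 863 = 3153 billion.

$3,153 billion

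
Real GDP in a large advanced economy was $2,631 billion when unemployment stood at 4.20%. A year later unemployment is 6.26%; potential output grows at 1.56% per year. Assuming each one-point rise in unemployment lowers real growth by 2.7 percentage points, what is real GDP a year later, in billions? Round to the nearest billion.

$2,526 billion

Δu = 6.26 - 4.2 = 2.06 points.
Okun's law (growth form): g_Y = g_Y* - β × Δu = 1.56 - 2.7 × (2.06) = 1.56 - 5.562 = -4.002%.
Real GDP in the next year = 2631 × (1 - 4.002/100) = 2631 × 0.95998 ≈ 2526 billion.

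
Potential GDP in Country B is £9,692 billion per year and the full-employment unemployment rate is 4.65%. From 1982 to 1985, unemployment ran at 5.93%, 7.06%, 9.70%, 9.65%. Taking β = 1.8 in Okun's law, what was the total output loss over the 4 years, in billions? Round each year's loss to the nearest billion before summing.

£2,396 billion

Year 1982: gap = -1.8 × (5.93 - 4.65) = -2.304%, loss ≈ 9692 × 2.304/100 ≈ 223.
Year 1983: gap = -1.8 × (7.06 - 4.65) = -4.338%, loss ≈ 9692 × 4.338/100 ≈ 420.
Year 1984: gap = -1.8 × (9.7 - 4.65) = -9.09%, loss ≈ 9692 × 9.09/100 ≈ 881.
Year 1985: gap = -1.8 × (9.65 - 4.65) = -9%, loss ≈ 9692 × 9/100 ≈ 872.
Total lost output = 223 + 420 + 881 + 872 = 2396 billion.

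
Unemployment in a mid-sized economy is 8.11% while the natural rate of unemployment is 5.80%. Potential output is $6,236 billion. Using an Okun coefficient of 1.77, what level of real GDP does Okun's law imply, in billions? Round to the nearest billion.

$5,981 billion

Unemployment gap = 8.11 - 5.8 = 2.31 points, so the output gap is -1.77 × 2.31 = -4.0887%.
Actual GDP = 6236 × (1 - 4.0887/100) = 6236 × 0.959113 ≈ 5981 billion.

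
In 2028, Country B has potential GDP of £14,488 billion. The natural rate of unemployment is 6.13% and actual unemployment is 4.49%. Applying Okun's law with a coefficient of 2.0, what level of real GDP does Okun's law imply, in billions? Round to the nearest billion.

Unemployment gap = 4.49 - 6.13 = -1.64 points, so the output gap is -2 × (-1.64) = 3.28%.
Actual GDP = 14488 × (1 + 3.28/100) = 14488 × 1.0328 ≈ 14963 billion.

£14,963 billion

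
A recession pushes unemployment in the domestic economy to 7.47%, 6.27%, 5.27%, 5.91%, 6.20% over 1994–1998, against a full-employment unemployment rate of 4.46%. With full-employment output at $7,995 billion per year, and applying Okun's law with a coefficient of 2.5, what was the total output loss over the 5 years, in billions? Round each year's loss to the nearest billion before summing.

$1,764 billion

Year 1994: gap = -2.5 × (7.47 - 4.46) = -7.525%, loss ≈ 7995 × 7.525/100 ≈ 602.
Year 1995: gap = -2.5 × (6.27 - 4.46) = -4.525%, loss ≈ 7995 × 4.525/100 ≈ 362.
Year 1996: gap = -2.5 × (5.27 - 4.46) = -2.025%, loss ≈ 7995 × 2.025/100 ≈ 162.
Year 1997: gap = -2.5 × (5.91 - 4.46) = -3.625%, loss ≈ 7995 × 3.625/100 ≈ 290.
Year 1998: gap = -2.5 × (6.2 - 4.46) = -4.35%, loss ≈ 7995 × 4.35/100 ≈ 348.
Total lost output = 602 + 362 + 162 + 290 + 348 = 1764 billion.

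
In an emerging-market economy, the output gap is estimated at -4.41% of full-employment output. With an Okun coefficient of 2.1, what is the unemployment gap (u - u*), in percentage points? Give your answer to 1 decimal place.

Okun's law: output gap = -β × (u - u*), so u - u* = -(output gap)/β.
u - u* = -(-4.41)/2.1 = 2.1 percentage points.

2.1 percentage points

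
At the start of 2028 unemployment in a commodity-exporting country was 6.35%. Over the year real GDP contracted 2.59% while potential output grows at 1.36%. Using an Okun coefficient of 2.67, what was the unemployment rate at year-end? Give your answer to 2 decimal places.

Growth-rate Okun's law: g_Y = g_Y* - β × Δu, so Δu = (g_Y* - g_Y)/β.
Δu = (1.36 + 2.59)/2.67 = 3.95/2.67 = 1.48 percentage points.
Year-end unemployment = 6.35 + 1.48 = 7.83%.

7.83%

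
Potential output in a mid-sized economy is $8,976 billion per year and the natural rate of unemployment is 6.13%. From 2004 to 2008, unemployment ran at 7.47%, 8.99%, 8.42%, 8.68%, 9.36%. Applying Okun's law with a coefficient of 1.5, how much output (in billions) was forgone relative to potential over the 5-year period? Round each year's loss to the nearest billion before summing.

Year 2004: gap = -1.5 × (7.47 - 6.13) = -2.01%, loss ≈ 8976 × 2.01/100 ≈ 180.
Year 2005: gap = -1.5 × (8.99 - 6.13) = -4.29%, loss ≈ 8976 × 4.29/100 ≈ 385.
Year 2006: gap = -1.5 × (8.42 - 6.13) = -3.435%, loss ≈ 8976 × 3.435/100 ≈ 308.
Year 2007: gap = -1.5 × (8.68 - 6.13) = -3.825%, loss ≈ 8976 × 3.825/100 ≈ 343.
Year 2008: gap = -1.5 × (9.36 - 6.13) = -4.845%, loss ≈ 8976 × 4.845/100 ≈ 435.
Total lost output = 180 + 385 + 308 + 343 + 435 = 1651 billion.

$1,651 billion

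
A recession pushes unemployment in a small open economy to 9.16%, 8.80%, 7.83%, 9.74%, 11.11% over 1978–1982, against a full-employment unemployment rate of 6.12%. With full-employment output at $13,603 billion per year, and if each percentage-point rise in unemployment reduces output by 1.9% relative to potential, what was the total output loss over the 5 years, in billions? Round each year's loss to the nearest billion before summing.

$4,147 billion

Year 1978: gap = -1.9 × (9.16 - 6.12) = -5.776%, loss ≈ 13603 × 5.776/100 ≈ 786.
Year 1979: gap = -1.9 × (8.8 - 6.12) = -5.092%, loss ≈ 13603 × 5.092/100 ≈ 693.
Year 1980: gap = -1.9 × (7.83 - 6.12) = -3.249%, loss ≈ 13603 × 3.249/100 ≈ 442.
Year 1981: gap = -1.9 × (9.74 - 6.12) = -6.878%, loss ≈ 13603 × 6.878/100 ≈ 936.
Year 1982: gap = -1.9 × (11.11 - 6.12) = -9.481%, loss ≈ 13603 × 9.481/100 ≈ 1290.
Total lost output = 786 + 693 + 442 + 936 + 1290 = 4147 billion.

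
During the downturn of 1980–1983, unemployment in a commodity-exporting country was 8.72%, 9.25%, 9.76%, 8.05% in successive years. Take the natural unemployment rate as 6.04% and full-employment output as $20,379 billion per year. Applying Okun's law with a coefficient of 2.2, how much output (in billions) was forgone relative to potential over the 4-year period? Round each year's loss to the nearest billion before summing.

$5,210 billion

Year 1980: gap = -2.2 × (8.72 - 6.04) = -5.896%, loss ≈ 20379 × 5.896/100 ≈ 1202.
Year 1981: gap = -2.2 × (9.25 - 6.04) = -7.062%, loss ≈ 20379 × 7.062/100 ≈ 1439.
Year 1982: gap = -2.2 × (9.76 - 6.04) = -8.184%, loss ≈ 20379 × 8.184/100 ≈ 1668.
Year 1983: gap = -2.2 × (8.05 - 6.04) = -4.422%, loss ≈ 20379 × 4.422/100 ≈ 901.
Total lost output = 1202 + 1439 + 1668 + 901 = 5210 billion.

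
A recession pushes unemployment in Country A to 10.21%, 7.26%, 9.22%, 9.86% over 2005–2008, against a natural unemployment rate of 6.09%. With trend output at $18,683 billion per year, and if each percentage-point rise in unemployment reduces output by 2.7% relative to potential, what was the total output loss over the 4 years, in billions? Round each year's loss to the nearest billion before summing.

Year 2005: gap = -2.7 × (10.21 - 6.09) = -11.124%, loss ≈ 18683 × 11.124/100 ≈ 2078.
Year 2006: gap = -2.7 × (7.26 - 6.09) = -3.159%, loss ≈ 18683 × 3.159/100 ≈ 590.
Year 2007: gap = -2.7 × (9.22 - 6.09) = -8.451%, loss ≈ 18683 × 8.451/100 ≈ 1579.
Year 2008: gap = -2.7 × (9.86 - 6.09) = -10.179%, loss ≈ 18683 × 10.179/100 ≈ 1902.
Total lost output = 2078 + 590 + 1579 + 1902 = 6149 billion.

$6,149 billion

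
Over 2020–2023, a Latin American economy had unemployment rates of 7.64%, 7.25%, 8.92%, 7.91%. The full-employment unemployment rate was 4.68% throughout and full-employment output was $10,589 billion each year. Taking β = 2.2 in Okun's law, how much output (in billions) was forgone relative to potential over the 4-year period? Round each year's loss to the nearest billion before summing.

Year 2020: gap = -2.2 × (7.64 - 4.68) = -6.512%, loss ≈ 10589 × 6.512/100 ≈ 690.
Year 2021: gap = -2.2 × (7.25 - 4.68) = -5.654%, loss ≈ 10589 × 5.654/100 ≈ 599.
Year 2022: gap = -2.2 × (8.92 - 4.68) = -9.328%, loss ≈ 10589 × 9.328/100 ≈ 988.
Year 2023: gap = -2.2 × (7.91 - 4.68) = -7.106%, loss ≈ 10589 × 7.106/100 ≈ 752.
Total lost output = 690 + 599 + 988 + 752 = 3029 billion.

$3,029 billion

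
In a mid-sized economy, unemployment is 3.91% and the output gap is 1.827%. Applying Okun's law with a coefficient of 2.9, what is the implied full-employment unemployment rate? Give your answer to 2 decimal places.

4.54%

From Okun's law, u - u* = -(output gap)/β = -(1.827)/2.9 = -0.63 points.
So u* = 3.91 + 0.63 = 4.54%.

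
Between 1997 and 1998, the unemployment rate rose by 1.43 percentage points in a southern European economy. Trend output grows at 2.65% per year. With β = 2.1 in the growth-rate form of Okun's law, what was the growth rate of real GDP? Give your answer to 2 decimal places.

-0.35%

Growth-rate Okun's law: g_Y = g_Y* - β × Δu.
g_Y = 2.65 - 2.1 × (1.43) = 2.65 - 3.003 = -0.353%, i.e. -0.35% to 2 d.p.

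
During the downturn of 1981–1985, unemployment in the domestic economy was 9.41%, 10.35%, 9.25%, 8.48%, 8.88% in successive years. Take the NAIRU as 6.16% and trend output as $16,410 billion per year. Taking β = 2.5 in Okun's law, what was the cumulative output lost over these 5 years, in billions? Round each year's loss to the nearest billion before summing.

Year 1981: gap = -2.5 × (9.41 - 6.16) = -8.125%, loss ≈ 16410 × 8.125/100 ≈ 1333.
Year 1982: gap = -2.5 × (10.35 - 6.16) = -10.475%, loss ≈ 16410 × 10.475/100 ≈ 1719.
Year 1983: gap = -2.5 × (9.25 - 6.16) = -7.725%, loss ≈ 16410 × 7.725/100 ≈ 1268.
Year 1984: gap = -2.5 × (8.48 - 6.16) = -5.8%, loss ≈ 16410 × 5.8/100 ≈ 952.
Year 1985: gap = -2.5 × (8.88 - 6.16) = -6.8%, loss ≈ 16410 × 6.8/100 ≈ 1116.
Total lost output = 1333 + 1719 + 1268 + 952 + 1116 = 6388 billion.

$6,388 billion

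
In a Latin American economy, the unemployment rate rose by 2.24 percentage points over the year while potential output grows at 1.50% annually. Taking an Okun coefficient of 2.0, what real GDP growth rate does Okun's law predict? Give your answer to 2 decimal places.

Growth-rate Okun's law: g_Y = g_Y* - β × Δu.
g_Y = 1.50 - 2.0 × (2.24) = 1.5 - 4.48 = -2.98%, i.e. -2.98% to 2 d.p.

-2.98%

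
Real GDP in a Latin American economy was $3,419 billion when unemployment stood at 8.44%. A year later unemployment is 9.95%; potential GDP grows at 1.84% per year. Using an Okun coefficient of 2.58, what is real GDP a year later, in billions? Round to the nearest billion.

Δu = 9.95 - 8.44 = 1.51 points.
Okun's law (growth form): g_Y = g_Y* - β × Δu = 1.84 - 2.58 × (1.51) = 1.84 - 3.8958 = -2.0558%.
Real GDP in the next year = 3419 × (1 - 2.0558/100) = 3419 × 0.979442 ≈ 3349 billion.

$3,349 billion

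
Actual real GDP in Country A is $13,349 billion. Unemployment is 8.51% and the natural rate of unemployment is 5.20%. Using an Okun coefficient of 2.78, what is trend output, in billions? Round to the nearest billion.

Unemployment gap = 8.51 - 5.2 = 3.31 points, so output gap = -2.78 × 3.31 = -9.2018%.
Since Y = Y* × (1 + gap/100), Y* = 13349/0.907982 ≈ 14702 billion.

$14,702 billion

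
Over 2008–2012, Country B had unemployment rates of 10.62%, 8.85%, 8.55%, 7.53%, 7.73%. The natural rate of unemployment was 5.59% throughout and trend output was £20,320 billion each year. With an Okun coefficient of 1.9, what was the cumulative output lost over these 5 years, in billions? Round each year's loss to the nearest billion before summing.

Year 2008: gap = -1.9 × (10.62 - 5.59) = -9.557%, loss ≈ 20320 × 9.557/100 ≈ 1942.
Year 2009: gap = -1.9 × (8.85 - 5.59) = -6.194%, loss ≈ 20320 × 6.194/100 ≈ 1259.
Year 2010: gap = -1.9 × (8.55 - 5.59) = -5.624%, loss ≈ 20320 × 5.624/100 ≈ 1143.
Year 2011: gap = -1.9 × (7.53 - 5.59) = -3.686%, loss ≈ 20320 × 3.686/100 ≈ 749.
Year 2012: gap = -1.9 × (7.73 - 5.59) = -4.066%, loss ≈ 20320 × 4.066/100 ≈ 826.
Total lost output = 1942 + 1259 + 1143 + 749 + 826 = 5919 billion.

£5,919 billion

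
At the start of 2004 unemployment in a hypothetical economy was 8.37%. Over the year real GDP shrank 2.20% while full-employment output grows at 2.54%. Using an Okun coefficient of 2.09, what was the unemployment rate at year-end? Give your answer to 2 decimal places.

Growth-rate Okun's law: g_Y = g_Y* - β × Δu, so Δu = (g_Y* - g_Y)/β.
Δu = (2.54 + 2.2)/2.09 = 4.74/2.09 = 2.27 percentage points.
Year-end unemployment = 8.37 + 2.27 = 10.64%.

10.64%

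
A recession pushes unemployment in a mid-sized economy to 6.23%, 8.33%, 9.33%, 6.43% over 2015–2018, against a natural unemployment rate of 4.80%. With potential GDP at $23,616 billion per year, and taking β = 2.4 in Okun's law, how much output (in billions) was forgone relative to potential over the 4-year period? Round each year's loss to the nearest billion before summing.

$6,304 billion

Year 2015: gap = -2.4 × (6.23 - 4.8) = -3.432%, loss ≈ 23616 × 3.432/100 ≈ 811.
Year 2016: gap = -2.4 × (8.33 - 4.8) = -8.472%, loss ≈ 23616 × 8.472/100 ≈ 2001.
Year 2017: gap = -2.4 × (9.33 - 4.8) = -10.872%, loss ≈ 23616 × 10.872/100 ≈ 2568.
Year 2018: gap = -2.4 × (6.43 - 4.8) = -3.912%, loss ≈ 23616 × 3.912/100 ≈ 924.
Total lost output = 811 + 2001 + 2568 + 924 = 6304 billion.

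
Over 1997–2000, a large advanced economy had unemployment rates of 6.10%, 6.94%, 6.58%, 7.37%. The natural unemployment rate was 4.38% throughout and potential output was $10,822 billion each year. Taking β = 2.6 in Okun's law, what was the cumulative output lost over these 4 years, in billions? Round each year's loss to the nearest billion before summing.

Year 1997: gap = -2.6 × (6.1 - 4.38) = -4.472%, loss ≈ 10822 × 4.472/100 ≈ 484.
Year 1998: gap = -2.6 × (6.94 - 4.38) = -6.656%, loss ≈ 10822 × 6.656/100 ≈ 720.
Year 1999: gap = -2.6 × (6.58 - 4.38) = -5.72%, loss ≈ 10822 × 5.72/100 ≈ 619.
Year 2000: gap = -2.6 × (7.37 - 4.38) = -7.774%, loss ≈ 10822 × 7.774/100 ≈ 841.
Total lost output = 484 + 720 + 619 + 841 = 2664 billion.

$2,664 billion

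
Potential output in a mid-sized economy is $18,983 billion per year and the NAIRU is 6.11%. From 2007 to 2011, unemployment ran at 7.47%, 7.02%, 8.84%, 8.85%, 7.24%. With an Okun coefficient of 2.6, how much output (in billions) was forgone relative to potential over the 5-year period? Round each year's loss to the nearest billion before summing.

Year 2007: gap = -2.6 × (7.47 - 6.11) = -3.536%, loss ≈ 18983 × 3.536/100 ≈ 671.
Year 2008: gap = -2.6 × (7.02 - 6.11) = -2.366%, loss ≈ 18983 × 2.366/100 ≈ 449.
Year 2009: gap = -2.6 × (8.84 - 6.11) = -7.098%, loss ≈ 18983 × 7.098/100 ≈ 1347.
Year 2010: gap = -2.6 × (8.85 - 6.11) = -7.124%, loss ≈ 18983 × 7.124/100 ≈ 1352.
Year 2011: gap = -2.6 × (7.24 - 6.11) = -2.938%, loss ≈ 18983 × 2.938/100 ≈ 558.
Total lost output = 671 + 449 + 1347 + 1352 + 558 = 4377 billion.

$4,377 billion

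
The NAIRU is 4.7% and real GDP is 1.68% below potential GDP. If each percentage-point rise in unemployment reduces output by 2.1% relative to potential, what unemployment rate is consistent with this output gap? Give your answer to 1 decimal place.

From Okun's law, u - u* = -(output gap)/β = -(-1.68)/2.1 = 0.8 points.
So u = 4.7 + 0.8 = 5.5%.

5.5%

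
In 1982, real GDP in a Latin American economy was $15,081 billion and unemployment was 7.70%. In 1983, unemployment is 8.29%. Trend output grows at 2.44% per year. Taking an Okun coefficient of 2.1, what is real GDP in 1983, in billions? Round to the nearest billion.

Δu = 8.29 - 7.7 = 0.59 points.
Okun's law (growth form): g_Y = g_Y* - β × Δu = 2.44 - 2.1 × (0.59) = 2.44 - 1.239 = 1.201%.
Real GDP in the next year = 15081 × (1 + 1.201/100) = 15081 × 1.01201 ≈ 15262 billion.

$15,262 billion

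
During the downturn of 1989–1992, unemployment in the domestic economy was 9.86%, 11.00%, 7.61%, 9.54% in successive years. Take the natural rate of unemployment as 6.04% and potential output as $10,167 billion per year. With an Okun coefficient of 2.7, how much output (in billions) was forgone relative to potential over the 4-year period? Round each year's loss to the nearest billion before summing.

$3,803 billion

Year 1989: gap = -2.7 × (9.86 - 6.04) = -10.314%, loss ≈ 10167 × 10.314/100 ≈ 1049.
Year 1990: gap = -2.7 × (11 - 6.04) = -13.392%, loss ≈ 10167 × 13.392/100 ≈ 1362.
Year 1991: gap = -2.7 × (7.61 - 6.04) = -4.239%, loss ≈ 10167 × 4.239/100 ≈ 431.
Year 1992: gap = -2.7 × (9.54 - 6.04) = -9.45%, loss ≈ 10167 × 9.45/100 ≈ 961.
Total lost output = 1049 + 1362 + 431 + 961 = 3803 billion.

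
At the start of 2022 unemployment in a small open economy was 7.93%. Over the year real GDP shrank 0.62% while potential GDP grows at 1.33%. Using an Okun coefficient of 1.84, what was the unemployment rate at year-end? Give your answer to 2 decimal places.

Growth-rate Okun's law: g_Y = g_Y* - β × Δu, so Δu = (g_Y* - g_Y)/β.
Δu = (1.33 + 0.62)/1.84 = 1.95/1.84 = 1.06 percentage points.
Year-end unemployment = 7.93 + 1.06 = 8.99%.

8.99%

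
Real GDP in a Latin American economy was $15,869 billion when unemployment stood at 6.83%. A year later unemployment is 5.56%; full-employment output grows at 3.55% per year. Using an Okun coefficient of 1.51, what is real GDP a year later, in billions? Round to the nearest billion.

Δu = 5.56 - 6.83 = -1.27 points.
Okun's law (growth form): g_Y = g_Y* - β × Δu = 3.55 - 1.51 × (-1.27) = 3.55 + 1.9177 = 5.4677%.
Real GDP in the next year = 15869 × (1 + 5.4677/100) = 15869 × 1.054677 ≈ 16737 billion.

$16,737 billion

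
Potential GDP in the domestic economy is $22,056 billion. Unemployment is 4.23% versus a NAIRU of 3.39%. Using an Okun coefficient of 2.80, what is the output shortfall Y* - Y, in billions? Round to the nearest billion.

Output gap = -2.80 × (4.23 - 3.39) = -2.8 × 0.84 = -2.352%.
Actual GDP ≈ 22056 × 0.97648 ≈ 21537 billion, so the shortfall is 22056 - 21537 = 519 billion.

$519 billion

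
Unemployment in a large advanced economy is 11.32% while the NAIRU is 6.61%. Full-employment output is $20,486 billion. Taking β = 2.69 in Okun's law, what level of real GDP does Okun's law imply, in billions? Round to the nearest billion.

$17,890 billion

Unemployment gap = 11.32 - 6.61 = 4.71 points, so the output gap is -2.69 × 4.71 = -12.6699%.
Actual GDP = 20486 × (1 - 12.6699/100) = 20486 × 0.873301 ≈ 17890 billion.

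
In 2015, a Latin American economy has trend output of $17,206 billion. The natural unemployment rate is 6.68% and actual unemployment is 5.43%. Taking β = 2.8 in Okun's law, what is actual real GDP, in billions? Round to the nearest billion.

$17,808 billion

Unemployment gap = 5.43 - 6.68 = -1.25 points, so the output gap is -2.8 × (-1.25) = 3.5%.
Actual GDP = 17206 × (1 + 3.5/100) = 17206 × 1.035 ≈ 17808 billion.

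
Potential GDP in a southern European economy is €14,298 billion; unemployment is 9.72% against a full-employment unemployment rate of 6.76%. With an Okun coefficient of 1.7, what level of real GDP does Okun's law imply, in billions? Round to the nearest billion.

Unemployment gap = 9.72 - 6.76 = 2.96 points, so the output gap is -1.7 × 2.96 = -5.032%.
Actual GDP = 14298 × (1 - 5.032/100) = 14298 × 0.94968 ≈ 13579 billion.

€13,579 billion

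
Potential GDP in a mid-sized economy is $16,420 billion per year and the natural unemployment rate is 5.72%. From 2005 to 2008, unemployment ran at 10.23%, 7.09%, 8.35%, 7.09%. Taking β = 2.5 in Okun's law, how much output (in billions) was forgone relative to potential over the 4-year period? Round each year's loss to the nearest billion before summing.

Year 2005: gap = -2.5 × (10.23 - 5.72) = -11.275%, loss ≈ 16420 × 11.275/100 ≈ 1851.
Year 2006: gap = -2.5 × (7.09 - 5.72) = -3.425%, loss ≈ 16420 × 3.425/100 ≈ 562.
Year 2007: gap = -2.5 × (8.35 - 5.72) = -6.575%, loss ≈ 16420 × 6.575/100 ≈ 1080.
Year 2008: gap = -2.5 × (7.09 - 5.72) = -3.425%, loss ≈ 16420 × 3.425/100 ≈ 562.
Total lost output = 1851 + 562 + 1080 + 562 = 4055 billion.

$4,055 billion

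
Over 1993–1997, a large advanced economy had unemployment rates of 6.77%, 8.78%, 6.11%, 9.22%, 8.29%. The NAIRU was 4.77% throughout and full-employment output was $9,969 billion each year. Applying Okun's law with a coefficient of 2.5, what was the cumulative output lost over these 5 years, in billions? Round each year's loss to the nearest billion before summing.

$3,817 billion

Year 1993: gap = -2.5 × (6.77 - 4.77) = -5%, loss ≈ 9969 × 5/100 ≈ 498.
Year 1994: gap = -2.5 × (8.78 - 4.77) = -10.025%, loss ≈ 9969 × 10.025/100 ≈ 999.
Year 1995: gap = -2.5 × (6.11 - 4.77) = -3.35%, loss ≈ 9969 × 3.35/100 ≈ 334.
Year 1996: gap = -2.5 × (9.22 - 4.77) = -11.125%, loss ≈ 9969 × 11.125/100 ≈ 1109.
Year 1997: gap = -2.5 × (8.29 - 4.77) = -8.8%, loss ≈ 9969 × 8.8/100 ≈ 877.
Total lost output = 498 + 999 + 334 + 1109 + 877 = 3817 billion.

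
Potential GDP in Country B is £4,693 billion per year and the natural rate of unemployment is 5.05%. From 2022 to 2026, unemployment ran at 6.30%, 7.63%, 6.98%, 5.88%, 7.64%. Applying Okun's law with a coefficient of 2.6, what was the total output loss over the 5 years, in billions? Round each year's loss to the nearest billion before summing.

Year 2022: gap = -2.6 × (6.3 - 5.05) = -3.25%, loss ≈ 4693 × 3.25/100 ≈ 153.
Year 2023: gap = -2.6 × (7.63 - 5.05) = -6.708%, loss ≈ 4693 × 6.708/100 ≈ 315.
Year 2024: gap = -2.6 × (6.98 - 5.05) = -5.018%, loss ≈ 4693 × 5.018/100 ≈ 235.
Year 2025: gap = -2.6 × (5.88 - 5.05) = -2.158%, loss ≈ 4693 × 2.158/100 ≈ 101.
Year 2026: gap = -2.6 × (7.64 - 5.05) = -6.734%, loss ≈ 4693 × 6.734/100 ≈ 316.
Total lost output = 153 + 315 + 235 + 101 + 316 = 1120 billion.

£1,120 billion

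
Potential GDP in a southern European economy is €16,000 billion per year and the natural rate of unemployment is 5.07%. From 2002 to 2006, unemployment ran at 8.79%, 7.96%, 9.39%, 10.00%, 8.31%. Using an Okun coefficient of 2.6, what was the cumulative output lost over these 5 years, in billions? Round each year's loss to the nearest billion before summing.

Year 2002: gap = -2.6 × (8.79 - 5.07) = -9.672%, loss ≈ 16000 × 9.672/100 ≈ 1548.
Year 2003: gap = -2.6 × (7.96 - 5.07) = -7.514%, loss ≈ 16000 × 7.514/100 ≈ 1202.
Year 2004: gap = -2.6 × (9.39 - 5.07) = -11.232%, loss ≈ 16000 × 11.232/100 ≈ 1797.
Year 2005: gap = -2.6 × (10 - 5.07) = -12.818%, loss ≈ 16000 × 12.818/100 ≈ 2051.
Year 2006: gap = -2.6 × (8.31 - 5.07) = -8.424%, loss ≈ 16000 × 8.424/100 ≈ 1348.
Total lost output = 1548 + 1202 + 1797 + 2051 + 1348 = 7946 billion.

€7,946 billion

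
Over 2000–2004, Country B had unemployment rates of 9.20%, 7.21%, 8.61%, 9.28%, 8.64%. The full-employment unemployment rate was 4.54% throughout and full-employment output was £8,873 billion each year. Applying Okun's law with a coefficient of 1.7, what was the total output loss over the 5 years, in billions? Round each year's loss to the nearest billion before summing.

Year 2000: gap = -1.7 × (9.2 - 4.54) = -7.922%, loss ≈ 8873 × 7.922/100 ≈ 703.
Year 2001: gap = -1.7 × (7.21 - 4.54) = -4.539%, loss ≈ 8873 × 4.539/100 ≈ 403.
Year 2002: gap = -1.7 × (8.61 - 4.54) = -6.919%, loss ≈ 8873 × 6.919/100 ≈ 614.
Year 2003: gap = -1.7 × (9.28 - 4.54) = -8.058%, loss ≈ 8873 × 8.058/100 ≈ 715.
Year 2004: gap = -1.7 × (8.64 - 4.54) = -6.97%, loss ≈ 8873 × 6.97/100 ≈ 618.
Total lost output = 703 + 403 + 614 + 715 + 618 = 3053 billion.

£3,053 billion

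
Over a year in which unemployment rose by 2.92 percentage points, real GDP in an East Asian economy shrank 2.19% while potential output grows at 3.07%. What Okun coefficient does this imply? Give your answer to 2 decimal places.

β ≈ 1.80

Growth form: g_Y = g_Y* - β × Δu, so β = (g_Y* - g_Y)/Δu.
β = (3.07 + 2.19)/2.92 = 5.26/2.92 = 1.80.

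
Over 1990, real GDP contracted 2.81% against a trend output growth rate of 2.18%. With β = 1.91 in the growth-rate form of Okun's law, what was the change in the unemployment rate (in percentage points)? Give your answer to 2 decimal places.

Growth-rate Okun's law: g_Y = g_Y* - β × Δu, so Δu = (g_Y* - g_Y)/β.
Δu = (2.18 + 2.81)/1.91 = 4.99/1.91 = 2.61 percentage points.

2.61 percentage points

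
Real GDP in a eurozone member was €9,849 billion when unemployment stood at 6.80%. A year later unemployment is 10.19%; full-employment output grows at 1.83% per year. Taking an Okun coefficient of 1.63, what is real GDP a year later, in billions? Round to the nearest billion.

Δu = 10.19 - 6.8 = 3.39 points.
Okun's law (growth form): g_Y = g_Y* - β × Δu = 1.83 - 1.63 × (3.39) = 1.83 - 5.5257 = -3.6957%.
Real GDP in the next year = 9849 × (1 - 3.6957/100) = 9849 × 0.963043 ≈ 9485 billion.

€9,485 billion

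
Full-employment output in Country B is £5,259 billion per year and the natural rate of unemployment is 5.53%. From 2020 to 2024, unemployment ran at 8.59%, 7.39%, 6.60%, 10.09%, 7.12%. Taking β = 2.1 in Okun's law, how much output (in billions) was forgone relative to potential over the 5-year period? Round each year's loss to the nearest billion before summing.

Year 2020: gap = -2.1 × (8.59 - 5.53) = -6.426%, loss ≈ 5259 × 6.426/100 ≈ 338.
Year 2021: gap = -2.1 × (7.39 - 5.53) = -3.906%, loss ≈ 5259 × 3.906/100 ≈ 205.
Year 2022: gap = -2.1 × (6.6 - 5.53) = -2.247%, loss ≈ 5259 × 2.247/100 ≈ 118.
Year 2023: gap = -2.1 × (10.09 - 5.53) = -9.576%, loss ≈ 5259 × 9.576/100 ≈ 504.
Year 2024: gap = -2.1 × (7.12 - 5.53) = -3.339%, loss ≈ 5259 × 3.339/100 ≈ 176.
Total lost output = 338 + 205 + 118 + 504 + 176 = 1341 billion.

£1,341 billion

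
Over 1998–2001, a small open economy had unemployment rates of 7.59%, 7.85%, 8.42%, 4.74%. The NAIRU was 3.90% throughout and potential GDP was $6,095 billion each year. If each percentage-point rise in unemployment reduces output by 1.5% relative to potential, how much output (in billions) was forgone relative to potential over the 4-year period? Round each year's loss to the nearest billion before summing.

$1,188 billion

Year 1998: gap = -1.5 × (7.59 - 3.9) = -5.535%, loss ≈ 6095 × 5.535/100 ≈ 337.
Year 1999: gap = -1.5 × (7.85 - 3.9) = -5.925%, loss ≈ 6095 × 5.925/100 ≈ 361.
Year 2000: gap = -1.5 × (8.42 - 3.9) = -6.78%, loss ≈ 6095 × 6.78/100 ≈ 413.
Year 2001: gap = -1.5 × (4.74 - 3.9) = -1.26%, loss ≈ 6095 × 1.26/100 ≈ 77.
Total lost output = 337 + 361 + 413 + 77 = 1188 billion.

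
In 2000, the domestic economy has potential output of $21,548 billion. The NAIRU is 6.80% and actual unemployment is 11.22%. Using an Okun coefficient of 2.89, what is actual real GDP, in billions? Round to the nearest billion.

Unemployment gap = 11.22 - 6.8 = 4.42 points, so the output gap is -2.89 × 4.42 = -12.7738%.
Actual GDP = 21548 × (1 - 12.7738/100) = 21548 × 0.872262 ≈ 18796 billion.

$18,796 billion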